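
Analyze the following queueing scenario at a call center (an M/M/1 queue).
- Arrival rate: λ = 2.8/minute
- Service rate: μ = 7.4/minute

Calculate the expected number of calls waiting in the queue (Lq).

ρ = λ/μ = 2.8/7.4 = 0.3784
For M/M/1: Lq = λ²/(μ(μ-λ))
Lq = 7.84/(7.4 × 4.60)
Lq = 0.2303 calls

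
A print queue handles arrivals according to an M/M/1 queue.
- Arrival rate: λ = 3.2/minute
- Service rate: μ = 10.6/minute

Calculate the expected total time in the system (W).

First, compute utilization: ρ = λ/μ = 3.2/10.6 = 0.3019
For M/M/1: W = 1/(μ-λ)
W = 1/(10.6-3.2) = 1/7.40
W = 0.1351 minutes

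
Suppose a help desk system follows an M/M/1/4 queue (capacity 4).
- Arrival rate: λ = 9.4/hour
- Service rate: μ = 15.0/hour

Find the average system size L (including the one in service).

ρ = λ/μ = 9.4/15.0 = 0.626667
P₀ = (1-ρ)/(1-ρ^(K+1)) = (1-0.626667)/(1-0.626667^5) = 0.37333/0.90335 = 0.4133
P_K = P₀×ρ^K = 0.413274 × 0.626667^4 = 0.413274 × 0.154222 = 0.06374
L = ρ[1 - (K+1)ρ^K + Kρ^(K+1)] / [(1-ρ)(1-ρ^(K+1))]
L = 0.626667 × (1 - 5×0.154222 + 4×0.0966461) / ((1 - 0.626667) × (1 - 0.0966461)) = 1.1436 tickets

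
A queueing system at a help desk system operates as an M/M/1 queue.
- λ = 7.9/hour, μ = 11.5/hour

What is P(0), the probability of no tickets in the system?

ρ = λ/μ = 7.9/11.5 = 0.6870
P(0) = 1 - ρ = 1 - 0.6870 = 0.3130
The server is idle 31.30% of the time.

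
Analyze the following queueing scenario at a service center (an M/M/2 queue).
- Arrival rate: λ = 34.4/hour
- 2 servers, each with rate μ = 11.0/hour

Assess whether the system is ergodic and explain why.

Stability requires ρ = λ/(cμ) < 1
ρ = 34.4/(2 × 11.0) = 34.4/22.00 = 1.5636
Since 1.5636 ≥ 1, the system is UNSTABLE.
Need c > λ/μ = 34.4/11.0 = 3.13.
Minimum servers needed: c = 4.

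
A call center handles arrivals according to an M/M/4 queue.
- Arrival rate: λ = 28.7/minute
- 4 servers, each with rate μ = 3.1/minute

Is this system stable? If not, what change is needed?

Stability requires ρ = λ/(cμ) < 1
ρ = 28.7/(4 × 3.1) = 28.7/12.40 = 2.3145
Since 2.3145 ≥ 1, the system is UNSTABLE.
Need c > λ/μ = 28.7/3.1 = 9.26.
Minimum servers needed: c = 10.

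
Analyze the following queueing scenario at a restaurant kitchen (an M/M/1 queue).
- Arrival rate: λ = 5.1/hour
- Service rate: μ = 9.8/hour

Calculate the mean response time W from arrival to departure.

First, compute utilization: ρ = λ/μ = 5.1/9.8 = 0.5204
For M/M/1: W = 1/(μ-λ)
W = 1/(9.8-5.1) = 1/4.70
W = 0.2128 hours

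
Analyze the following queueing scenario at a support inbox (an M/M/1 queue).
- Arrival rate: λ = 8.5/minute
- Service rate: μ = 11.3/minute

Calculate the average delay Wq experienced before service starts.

First, compute utilization: ρ = λ/μ = 8.5/11.3 = 0.7522
For M/M/1: Wq = λ/(μ(μ-λ))
Wq = 8.5/(11.3 × (11.3-8.5))
Wq = 8.5/(11.3 × 2.80)
Wq = 0.2686 minutes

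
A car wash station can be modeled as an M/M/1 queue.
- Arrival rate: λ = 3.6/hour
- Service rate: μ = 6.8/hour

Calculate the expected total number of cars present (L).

ρ = λ/μ = 3.6/6.8 = 0.5294
For M/M/1: L = λ/(μ-λ)
L = 3.6/(6.8-3.6) = 3.6/3.20
L = 1.1250 cars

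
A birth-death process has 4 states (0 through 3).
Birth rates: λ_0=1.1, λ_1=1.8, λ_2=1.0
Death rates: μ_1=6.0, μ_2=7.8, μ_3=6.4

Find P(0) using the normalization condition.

Ratios P(n)/P(0) = (λ₀···λₙ₋₁)/(μ₁···μₙ):
P(1)/P(0) = (1.1)/(6.0) = 0.183333
P(2)/P(0) = (1.1×1.8)/(6.0×7.8) = 0.0423077
P(3)/P(0) = (1.1×1.8×1.0)/(6.0×7.8×6.4) = 0.00661058

Normalization: ∑ P(n) = 1
P(0) × (1.00000 + 0.183333 + 0.0423077 + 0.00661058) = 1
P(0) × 1.2323 = 1
P(0) = 1/1.2323 = 0.8115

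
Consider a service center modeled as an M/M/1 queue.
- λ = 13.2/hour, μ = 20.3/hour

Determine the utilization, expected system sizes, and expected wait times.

Step 1: ρ = λ/μ = 13.2/20.3 = 0.6502
Step 2: L = λ/(μ-λ) = 13.2/7.10 = 1.8592
Step 3: Lq = λ²/(μ(μ-λ)) = 174.24/(20.3×7.10) = 1.2089
Step 4: W = 1/(μ-λ) = 1/7.10 = 0.14085
Step 5: Wq = λ/(μ(μ-λ)) = 13.2/(20.3×7.10) = 0.09158
Step 6: P(0) = 1-ρ = 0.3498
Verify: L = λW = 13.2×0.14085 = 1.8592 ✔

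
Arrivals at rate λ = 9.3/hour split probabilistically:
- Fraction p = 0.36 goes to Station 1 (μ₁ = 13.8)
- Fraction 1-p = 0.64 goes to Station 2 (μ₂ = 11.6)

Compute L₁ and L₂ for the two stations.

Effective rates: λ₁ = 9.3×0.36 = 3.348, λ₂ = 9.3×0.64 = 5.952
Station 1: ρ₁ = 3.348/13.8 = 0.2426, L₁ = ρ₁/(1-ρ₁) = 0.2426/(1-0.2426) = 0.3203
Station 2: ρ₂ = 5.952/11.6 = 0.5131, L₂ = ρ₂/(1-ρ₂) = 0.5131/(1-0.5131) = 1.0538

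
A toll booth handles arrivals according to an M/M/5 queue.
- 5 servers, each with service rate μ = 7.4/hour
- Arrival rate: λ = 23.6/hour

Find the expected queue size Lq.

Traffic intensity: ρ = λ/(cμ) = 23.6/(5×7.4) = 0.6378
Since ρ = 0.6378 < 1, system is stable.
Offered load a = λ/μ = cρ = 23.6/7.4 = 3.1892
P₀ = [ Σₙ₌₀^4 aⁿ/n! + a^5/(5!(1-ρ)) ]⁻¹
Σ = a^0/0! + a^1/1! + a^2/2! + a^3/3! + a^4/4! = 1.00000 + 3.18919 + 5.08546 + 5.40617 + 4.31032 = 18.9911
a^5/(5!(1-ρ)) = 329.9145/(120 × 0.362162) = 7.5913
P₀ = 1/(18.9911 + 7.5913) = 0.03762
Lq = P₀·a^5·ρ / (5!(1-ρ)²) = 0.037619 × 329.9145 × 0.63784 / (120 × 0.13116) = 0.5030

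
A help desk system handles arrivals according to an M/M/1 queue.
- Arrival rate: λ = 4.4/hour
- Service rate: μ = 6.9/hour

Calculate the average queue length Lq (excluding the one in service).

ρ = λ/μ = 4.4/6.9 = 0.6377
For M/M/1: Lq = λ²/(μ(μ-λ))
Lq = 19.36/(6.9 × 2.50)
Lq = 1.1223 tickets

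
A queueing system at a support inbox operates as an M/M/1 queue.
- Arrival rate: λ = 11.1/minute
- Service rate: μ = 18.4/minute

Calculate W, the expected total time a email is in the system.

First, compute utilization: ρ = λ/μ = 11.1/18.4 = 0.6033
For M/M/1: W = 1/(μ-λ)
W = 1/(18.4-11.1) = 1/7.30
W = 0.1370 minutes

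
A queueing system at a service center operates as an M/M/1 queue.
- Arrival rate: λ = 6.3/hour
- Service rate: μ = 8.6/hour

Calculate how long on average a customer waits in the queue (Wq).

First, compute utilization: ρ = λ/μ = 6.3/8.6 = 0.7326
For M/M/1: Wq = λ/(μ(μ-λ))
Wq = 6.3/(8.6 × (8.6-6.3))
Wq = 6.3/(8.6 × 2.30)
Wq = 0.3185 hours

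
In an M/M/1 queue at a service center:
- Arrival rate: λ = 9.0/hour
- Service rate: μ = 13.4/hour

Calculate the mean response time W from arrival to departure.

First, compute utilization: ρ = λ/μ = 9.0/13.4 = 0.6716
For M/M/1: W = 1/(μ-λ)
W = 1/(13.4-9.0) = 1/4.40
W = 0.2273 hours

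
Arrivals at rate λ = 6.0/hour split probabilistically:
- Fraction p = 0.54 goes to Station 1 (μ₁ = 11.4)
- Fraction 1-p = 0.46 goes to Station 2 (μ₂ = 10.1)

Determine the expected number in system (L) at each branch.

Effective rates: λ₁ = 6.0×0.54 = 3.24, λ₂ = 6.0×0.46 = 2.76
Station 1: ρ₁ = 3.24/11.4 = 0.28421, L₁ = ρ₁/(1-ρ₁) = 0.28421/(1-0.28421) = 0.3971
Station 2: ρ₂ = 2.76/10.1 = 0.27327, L₂ = ρ₂/(1-ρ₂) = 0.27327/(1-0.27327) = 0.3760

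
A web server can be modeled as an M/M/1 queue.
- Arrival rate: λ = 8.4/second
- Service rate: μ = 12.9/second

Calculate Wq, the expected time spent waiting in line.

First, compute utilization: ρ = λ/μ = 8.4/12.9 = 0.6512
For M/M/1: Wq = λ/(μ(μ-λ))
Wq = 8.4/(12.9 × (12.9-8.4))
Wq = 8.4/(12.9 × 4.50)
Wq = 0.1447 seconds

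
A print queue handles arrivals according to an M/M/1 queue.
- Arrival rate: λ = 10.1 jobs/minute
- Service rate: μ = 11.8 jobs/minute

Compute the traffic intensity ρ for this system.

Server utilization: ρ = λ/μ
ρ = 10.1/11.8 = 0.8559
The server is busy 85.59% of the time.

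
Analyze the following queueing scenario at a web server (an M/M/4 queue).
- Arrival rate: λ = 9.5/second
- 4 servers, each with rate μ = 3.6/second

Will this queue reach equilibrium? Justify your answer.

Stability requires ρ = λ/(cμ) < 1
ρ = 9.5/(4 × 3.6) = 9.5/14.40 = 0.6597
Since 0.6597 < 1, the system is STABLE.
The servers are busy 65.97% of the time.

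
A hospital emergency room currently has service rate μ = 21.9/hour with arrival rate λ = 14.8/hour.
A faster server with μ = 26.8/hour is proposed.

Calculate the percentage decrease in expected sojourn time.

System 1: ρ₁ = 14.8/21.9 = 0.6758, W₁ = 1/(21.9-14.8) = 0.140845
System 2: ρ₂ = 14.8/26.8 = 0.5522, W₂ = 1/(26.8-14.8) = 0.0833333
Improvement: (W₁-W₂)/W₁ = (0.140845-0.0833333)/0.140845 = 40.83%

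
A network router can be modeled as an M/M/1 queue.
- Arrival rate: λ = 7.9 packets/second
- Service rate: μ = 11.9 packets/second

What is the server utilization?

Server utilization: ρ = λ/μ
ρ = 7.9/11.9 = 0.6639
The server is busy 66.39% of the time.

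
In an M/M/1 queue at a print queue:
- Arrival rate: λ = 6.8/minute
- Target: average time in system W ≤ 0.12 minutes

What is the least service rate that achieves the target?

For M/M/1: W = 1/(μ-λ)
Need W ≤ 0.12, so 1/(μ-λ) ≤ 0.12
μ - λ ≥ 1/0.12 = 8.3333
μ ≥ 6.8 + 8.3333 = 15.1333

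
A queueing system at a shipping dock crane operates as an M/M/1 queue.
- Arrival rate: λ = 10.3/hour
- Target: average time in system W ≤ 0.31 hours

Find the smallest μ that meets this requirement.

For M/M/1: W = 1/(μ-λ)
Need W ≤ 0.31, so 1/(μ-λ) ≤ 0.31
μ - λ ≥ 1/0.31 = 3.2258
μ ≥ 10.3 + 3.2258 = 13.5258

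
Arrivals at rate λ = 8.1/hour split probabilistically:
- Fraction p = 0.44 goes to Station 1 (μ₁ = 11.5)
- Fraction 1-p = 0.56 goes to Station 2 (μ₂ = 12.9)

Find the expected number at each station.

Effective rates: λ₁ = 8.1×0.44 = 3.564, λ₂ = 8.1×0.56 = 4.536
Station 1: ρ₁ = 3.564/11.5 = 0.3099, L₁ = ρ₁/(1-ρ₁) = 0.3099/(1-0.3099) = 0.4491
Station 2: ρ₂ = 4.536/12.9 = 0.3516, L₂ = ρ₂/(1-ρ₂) = 0.3516/(1-0.3516) = 0.5423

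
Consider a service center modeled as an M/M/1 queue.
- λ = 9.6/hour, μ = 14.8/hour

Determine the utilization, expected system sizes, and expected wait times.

Step 1: ρ = λ/μ = 9.6/14.8 = 0.6486
Step 2: L = λ/(μ-λ) = 9.6/5.20 = 1.8462
Step 3: Lq = λ²/(μ(μ-λ)) = 92.16/(14.8×5.20) = 1.1975
Step 4: W = 1/(μ-λ) = 1/5.20 = 0.19231
Step 5: Wq = λ/(μ(μ-λ)) = 9.6/(14.8×5.20) = 0.1247
Step 6: P(0) = 1-ρ = 0.3514
Verify: L = λW = 9.6×0.19231 = 1.8462 ✔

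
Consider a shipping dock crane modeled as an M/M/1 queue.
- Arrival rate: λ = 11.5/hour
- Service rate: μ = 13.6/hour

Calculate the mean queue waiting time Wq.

First, compute utilization: ρ = λ/μ = 11.5/13.6 = 0.8456
For M/M/1: Wq = λ/(μ(μ-λ))
Wq = 11.5/(13.6 × (13.6-11.5))
Wq = 11.5/(13.6 × 2.10)
Wq = 0.4027 hours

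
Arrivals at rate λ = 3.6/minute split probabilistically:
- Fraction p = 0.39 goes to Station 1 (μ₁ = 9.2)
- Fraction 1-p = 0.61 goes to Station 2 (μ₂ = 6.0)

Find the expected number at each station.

Effective rates: λ₁ = 3.6×0.39 = 1.404, λ₂ = 3.6×0.61 = 2.196
Station 1: ρ₁ = 1.404/9.2 = 0.1526, L₁ = ρ₁/(1-ρ₁) = 0.1526/(1-0.1526) = 0.1801
Station 2: ρ₂ = 2.196/6.0 = 0.3660, L₂ = ρ₂/(1-ρ₂) = 0.3660/(1-0.3660) = 0.5773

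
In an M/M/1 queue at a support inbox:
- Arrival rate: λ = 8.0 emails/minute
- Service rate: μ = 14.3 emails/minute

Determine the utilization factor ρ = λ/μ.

Server utilization: ρ = λ/μ
ρ = 8.0/14.3 = 0.5594
The server is busy 55.94% of the time.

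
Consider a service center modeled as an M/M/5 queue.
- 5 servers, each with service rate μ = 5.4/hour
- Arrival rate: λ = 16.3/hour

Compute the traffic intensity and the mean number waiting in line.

Traffic intensity: ρ = λ/(cμ) = 16.3/(5×5.4) = 0.6037
Since ρ = 0.6037 < 1, system is stable.
Offered load a = λ/μ = cρ = 16.3/5.4 = 3.0185
P₀ = [ Σₙ₌₀^4 aⁿ/n! + a^5/(5!(1-ρ)) ]⁻¹
Σ = a^0/0! + a^1/1! + a^2/2! + a^3/3! + a^4/4! = 1.00000 + 3.01852 + 4.55573 + 4.58385 + 3.45911 = 16.6172
a^5/(5!(1-ρ)) = 250.5932/(120 × 0.396296) = 5.2695
P₀ = 1/(16.6172 + 5.2695) = 0.04569
Lq = P₀·a^5·ρ / (5!(1-ρ)²) = 0.045690 × 250.5932 × 0.60370 / (120 × 0.15705) = 0.3668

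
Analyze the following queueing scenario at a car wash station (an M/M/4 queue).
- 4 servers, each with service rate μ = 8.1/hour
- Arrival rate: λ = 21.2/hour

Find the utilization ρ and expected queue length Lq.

Traffic intensity: ρ = λ/(cμ) = 21.2/(4×8.1) = 0.6543
Since ρ = 0.6543 < 1, system is stable.
Offered load a = λ/μ = cρ = 21.2/8.1 = 2.6173
P₀ = [ Σₙ₌₀^3 aⁿ/n! + a^4/(4!(1-ρ)) ]⁻¹
Σ = a^0/0! + a^1/1! + a^2/2! + a^3/3! = 1.0000 + 2.6173 + 3.4251 + 2.9881 = 10.0305
a^4/(4!(1-ρ)) = 46.9249/(24 × 0.34568) = 5.6561
P₀ = 1/(10.0305 + 5.6561) = 0.06375
Lq = P₀·a^4·ρ / (4!(1-ρ)²) = 0.06375 × 46.9249 × 0.6543 / (24 × 0.1195) = 0.6825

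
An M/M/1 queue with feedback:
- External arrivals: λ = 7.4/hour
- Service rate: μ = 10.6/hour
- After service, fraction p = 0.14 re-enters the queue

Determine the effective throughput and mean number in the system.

Effective arrival rate: λ_eff = λ/(1-p) = 7.4/(1-0.14) = 7.4/0.86 = 8.6047
ρ = λ_eff/μ = 8.6047/10.6 = 0.81176
L = ρ/(1-ρ) = 0.81176/(1-0.81176) = 4.3124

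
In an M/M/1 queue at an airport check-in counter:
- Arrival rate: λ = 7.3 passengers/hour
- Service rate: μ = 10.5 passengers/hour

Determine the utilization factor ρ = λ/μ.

Server utilization: ρ = λ/μ
ρ = 7.3/10.5 = 0.6952
The server is busy 69.52% of the time.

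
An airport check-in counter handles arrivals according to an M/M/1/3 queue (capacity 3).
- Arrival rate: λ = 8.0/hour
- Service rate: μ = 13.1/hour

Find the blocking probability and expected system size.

ρ = λ/μ = 8.0/13.1 = 0.6107
P₀ = (1-ρ)/(1-ρ^(K+1)) = (1-0.6107)/(1-0.6107^4) = 0.3893/0.8609 = 0.4522
P_K = P₀×ρ^K = 0.4522 × 0.6107^3 = 0.4522 × 0.2278 = 0.1030
Blocking probability P_3 = 0.1030 (10.30%)
L = ρ[1 - (K+1)ρ^K + Kρ^(K+1)] / [(1-ρ)(1-ρ^(K+1))]
L = 0.6107 × (1 - 4×0.227763 + 3×0.139095) / ((1 - 0.6107) × (1 - 0.139095)) = 0.9224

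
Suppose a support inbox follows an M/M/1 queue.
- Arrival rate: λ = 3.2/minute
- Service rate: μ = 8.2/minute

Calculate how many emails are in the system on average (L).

ρ = λ/μ = 3.2/8.2 = 0.3902
For M/M/1: L = λ/(μ-λ)
L = 3.2/(8.2-3.2) = 3.2/5.00
L = 0.6400 emails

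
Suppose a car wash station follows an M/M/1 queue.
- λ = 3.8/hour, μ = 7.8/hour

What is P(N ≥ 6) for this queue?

ρ = λ/μ = 3.8/7.8 = 0.4872
P(N ≥ n) = ρⁿ
P(N ≥ 6) = 0.4872^6
P(N ≥ 6) = 0.01337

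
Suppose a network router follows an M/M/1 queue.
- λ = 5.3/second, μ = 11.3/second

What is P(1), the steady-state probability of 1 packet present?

ρ = λ/μ = 5.3/11.3 = 0.4690
P(n) = (1-ρ)ρⁿ
P(1) = (1-0.4690) × 0.4690^1
P(1) = 0.5310 × 0.4690
P(1) = 0.2490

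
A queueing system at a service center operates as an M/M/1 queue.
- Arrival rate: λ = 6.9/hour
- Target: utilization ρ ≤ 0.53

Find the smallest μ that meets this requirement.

ρ = λ/μ, so μ = λ/ρ
μ ≥ 6.9/0.53 = 13.0189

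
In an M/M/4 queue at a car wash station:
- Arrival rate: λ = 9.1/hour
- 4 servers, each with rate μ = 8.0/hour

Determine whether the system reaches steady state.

Stability requires ρ = λ/(cμ) < 1
ρ = 9.1/(4 × 8.0) = 9.1/32.00 = 0.2844
Since 0.2844 < 1, the system is STABLE.
The servers are busy 28.44% of the time.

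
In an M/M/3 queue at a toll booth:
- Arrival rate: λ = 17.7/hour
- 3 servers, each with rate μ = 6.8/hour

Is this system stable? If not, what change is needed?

Stability requires ρ = λ/(cμ) < 1
ρ = 17.7/(3 × 6.8) = 17.7/20.40 = 0.8676
Since 0.8676 < 1, the system is STABLE.
The servers are busy 86.76% of the time.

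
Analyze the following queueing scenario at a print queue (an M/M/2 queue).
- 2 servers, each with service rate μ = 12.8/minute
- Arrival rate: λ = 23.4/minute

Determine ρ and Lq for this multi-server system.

Traffic intensity: ρ = λ/(cμ) = 23.4/(2×12.8) = 0.9141
Since ρ = 0.9141 < 1, system is stable.
Offered load a = λ/μ = cρ = 23.4/12.8 = 1.8281
P₀ = [ Σₙ₌₀^1 aⁿ/n! + a^2/(2!(1-ρ)) ]⁻¹
Σ = a^0/0! + a^1/1! = 1.0000 + 1.8281 = 2.8281
a^2/(2!(1-ρ)) = 3.34204/(2 × 0.0859375) = 19.4446
P₀ = 1/(2.8281 + 19.4446) = 0.04490
Lq = P₀·a^2·ρ / (2!(1-ρ)²) = 0.0448980 × 3.34204 × 0.914062 / (2 × 0.00738525) = 9.2858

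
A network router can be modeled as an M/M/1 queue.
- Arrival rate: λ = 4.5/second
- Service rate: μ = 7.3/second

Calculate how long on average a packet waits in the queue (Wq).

First, compute utilization: ρ = λ/μ = 4.5/7.3 = 0.6164
For M/M/1: Wq = λ/(μ(μ-λ))
Wq = 4.5/(7.3 × (7.3-4.5))
Wq = 4.5/(7.3 × 2.80)
Wq = 0.2202 seconds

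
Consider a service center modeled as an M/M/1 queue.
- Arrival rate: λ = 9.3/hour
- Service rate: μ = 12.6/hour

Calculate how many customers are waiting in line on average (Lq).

ρ = λ/μ = 9.3/12.6 = 0.7381
For M/M/1: Lq = λ²/(μ(μ-λ))
Lq = 86.49/(12.6 × 3.30)
Lq = 2.0801 customers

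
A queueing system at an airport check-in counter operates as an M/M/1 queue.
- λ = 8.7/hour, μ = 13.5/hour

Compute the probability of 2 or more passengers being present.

ρ = λ/μ = 8.7/13.5 = 0.6444
P(N ≥ n) = ρⁿ
P(N ≥ 2) = 0.6444^2
P(N ≥ 2) = 0.4153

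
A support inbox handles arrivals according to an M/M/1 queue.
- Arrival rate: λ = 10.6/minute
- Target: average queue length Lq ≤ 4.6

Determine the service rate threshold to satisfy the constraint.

For M/M/1: Lq = λ²/(μ(μ-λ))
Need Lq ≤ 4.6, i.e. μ(μ-λ) ≥ λ²/4.6
μ² - 10.6μ - 112.36/4.6 ≥ 0  →  μ² - 10.6μ - 24.426087 ≥ 0
Quadratic formula (positive root): μ = [λ + √(λ² + 4×24.426087)]/2
Discriminant: 112.36 + 4×24.426087 = 210.0643, √210.0643 = 14.4936
μ ≥ (10.6 + 14.4936)/2 = 12.5468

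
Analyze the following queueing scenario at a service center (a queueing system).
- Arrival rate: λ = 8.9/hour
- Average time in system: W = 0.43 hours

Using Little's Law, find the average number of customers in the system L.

Little's Law: L = λW
L = 8.9 × 0.43 = 3.8270 customers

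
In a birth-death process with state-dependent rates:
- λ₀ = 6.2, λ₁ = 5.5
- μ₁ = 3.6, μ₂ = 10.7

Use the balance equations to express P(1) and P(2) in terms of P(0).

Balance equations:
State 0: λ₀P₀ = μ₁P₁ → P₁ = (λ₀/μ₁)P₀ = (6.2/3.6)P₀ = 1.7222P₀
State 1: P₂ = (λ₀λ₁)/(μ₁μ₂)P₀ = (6.2×5.5)/(3.6×10.7)P₀ = 0.8853P₀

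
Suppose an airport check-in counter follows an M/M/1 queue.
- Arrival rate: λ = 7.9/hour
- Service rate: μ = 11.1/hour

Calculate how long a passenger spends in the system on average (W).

First, compute utilization: ρ = λ/μ = 7.9/11.1 = 0.7117
For M/M/1: W = 1/(μ-λ)
W = 1/(11.1-7.9) = 1/3.20
W = 0.3125 hours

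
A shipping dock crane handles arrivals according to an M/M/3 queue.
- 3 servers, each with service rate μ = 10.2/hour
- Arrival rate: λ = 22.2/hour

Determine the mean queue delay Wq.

Traffic intensity: ρ = λ/(cμ) = 22.2/(3×10.2) = 0.7255
Since ρ = 0.7255 < 1, system is stable.
Offered load a = λ/μ = cρ = 22.2/10.2 = 2.1765
P₀ = [ Σₙ₌₀^2 aⁿ/n! + a^3/(3!(1-ρ)) ]⁻¹
Σ = a^0/0! + a^1/1! + a^2/2! = 1.0000 + 2.1765 + 2.3685 = 5.5450
a^3/(3!(1-ρ)) = 10.3100/(6 × 0.27451) = 6.2596
P₀ = 1/(5.5450 + 6.2596) = 0.08471
Lq = P₀·a^3·ρ / (3!(1-ρ)²) = 0.084713 × 10.3100 × 0.72549 / (6 × 0.075356) = 1.4014
Wq = Lq/λ = 1.4014/22.2 = 0.06313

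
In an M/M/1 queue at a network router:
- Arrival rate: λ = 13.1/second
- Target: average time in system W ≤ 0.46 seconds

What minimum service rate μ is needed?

For M/M/1: W = 1/(μ-λ)
Need W ≤ 0.46, so 1/(μ-λ) ≤ 0.46
μ - λ ≥ 1/0.46 = 2.1739
μ ≥ 13.1 + 2.1739 = 15.2739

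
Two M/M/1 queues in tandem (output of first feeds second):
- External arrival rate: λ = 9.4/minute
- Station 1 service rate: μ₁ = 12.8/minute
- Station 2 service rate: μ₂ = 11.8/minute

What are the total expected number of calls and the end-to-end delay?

By Jackson's theorem, each station behaves as independent M/M/1.
Station 1: ρ₁ = 9.4/12.8 = 0.7344, L₁ = ρ₁/(1-ρ₁) = λ/(μ₁-λ) = 9.4/3.40 = 2.7647
Station 2: ρ₂ = 9.4/11.8 = 0.7966, L₂ = ρ₂/(1-ρ₂) = λ/(μ₂-λ) = 9.4/2.40 = 3.9167
Total: L = L₁ + L₂ = 2.7647 + 3.9167 = 6.6814
W = L/λ = 6.6814/9.4 = 0.7108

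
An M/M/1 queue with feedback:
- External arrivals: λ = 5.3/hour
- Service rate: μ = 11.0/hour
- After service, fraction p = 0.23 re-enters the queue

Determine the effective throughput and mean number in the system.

Effective arrival rate: λ_eff = λ/(1-p) = 5.3/(1-0.23) = 5.3/0.77 = 6.8831
ρ = λ_eff/μ = 6.8831/11.0 = 0.62574
L = ρ/(1-ρ) = 0.62574/(1-0.62574) = 1.6719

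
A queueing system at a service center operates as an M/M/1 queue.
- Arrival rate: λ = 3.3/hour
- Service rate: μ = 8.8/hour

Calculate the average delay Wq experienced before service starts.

First, compute utilization: ρ = λ/μ = 3.3/8.8 = 0.3750
For M/M/1: Wq = λ/(μ(μ-λ))
Wq = 3.3/(8.8 × (8.8-3.3))
Wq = 3.3/(8.8 × 5.50)
Wq = 0.06818 hours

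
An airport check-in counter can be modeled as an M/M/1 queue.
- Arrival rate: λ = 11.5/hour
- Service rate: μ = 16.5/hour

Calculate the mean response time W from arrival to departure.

First, compute utilization: ρ = λ/μ = 11.5/16.5 = 0.6970
For M/M/1: W = 1/(μ-λ)
W = 1/(16.5-11.5) = 1/5.00
W = 0.2000 hours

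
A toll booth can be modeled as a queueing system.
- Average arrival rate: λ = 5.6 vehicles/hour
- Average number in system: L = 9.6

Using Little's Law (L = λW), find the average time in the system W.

Little's Law: L = λW, so W = L/λ
W = 9.6/5.6 = 1.7143 hours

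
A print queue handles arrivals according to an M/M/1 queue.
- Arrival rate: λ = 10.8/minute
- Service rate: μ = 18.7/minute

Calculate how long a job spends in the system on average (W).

First, compute utilization: ρ = λ/μ = 10.8/18.7 = 0.5775
For M/M/1: W = 1/(μ-λ)
W = 1/(18.7-10.8) = 1/7.90
W = 0.1266 minutes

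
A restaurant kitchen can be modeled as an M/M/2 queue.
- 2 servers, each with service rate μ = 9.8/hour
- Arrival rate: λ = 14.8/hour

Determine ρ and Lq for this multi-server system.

Traffic intensity: ρ = λ/(cμ) = 14.8/(2×9.8) = 0.7551
Since ρ = 0.7551 < 1, system is stable.
Offered load a = λ/μ = cρ = 14.8/9.8 = 1.5102
P₀ = [ Σₙ₌₀^1 aⁿ/n! + a^2/(2!(1-ρ)) ]⁻¹
Σ = a^0/0! + a^1/1! = 1.0000 + 1.5102 = 2.5102
a^2/(2!(1-ρ)) = 2.28072/(2 × 0.244898) = 4.6565
P₀ = 1/(2.5102 + 4.6565) = 0.1395
Lq = P₀·a^2·ρ / (2!(1-ρ)²) = 0.139535 × 2.28072 × 0.755102 / (2 × 0.0599750) = 2.0034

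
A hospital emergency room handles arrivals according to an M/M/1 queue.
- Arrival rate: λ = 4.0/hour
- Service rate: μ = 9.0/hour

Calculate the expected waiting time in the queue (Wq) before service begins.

First, compute utilization: ρ = λ/μ = 4.0/9.0 = 0.4444
For M/M/1: Wq = λ/(μ(μ-λ))
Wq = 4.0/(9.0 × (9.0-4.0))
Wq = 4.0/(9.0 × 5.00)
Wq = 0.08889 hours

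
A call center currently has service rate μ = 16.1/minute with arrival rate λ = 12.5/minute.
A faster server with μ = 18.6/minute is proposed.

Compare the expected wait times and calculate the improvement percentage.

System 1: ρ₁ = 12.5/16.1 = 0.7764, W₁ = 1/(16.1-12.5) = 0.277778
System 2: ρ₂ = 12.5/18.6 = 0.6720, W₂ = 1/(18.6-12.5) = 0.163934
Improvement: (W₁-W₂)/W₁ = (0.277778-0.163934)/0.277778 = 40.98%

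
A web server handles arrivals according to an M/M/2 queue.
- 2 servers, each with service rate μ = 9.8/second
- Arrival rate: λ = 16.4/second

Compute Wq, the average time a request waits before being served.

Traffic intensity: ρ = λ/(cμ) = 16.4/(2×9.8) = 0.8367
Since ρ = 0.8367 < 1, system is stable.
Offered load a = λ/μ = cρ = 16.4/9.8 = 1.6735
P₀ = [ Σₙ₌₀^1 aⁿ/n! + a^2/(2!(1-ρ)) ]⁻¹
Σ = a^0/0! + a^1/1! = 1.0000 + 1.6735 = 2.6735
a^2/(2!(1-ρ)) = 2.80050/(2 × 0.163265) = 8.5765
P₀ = 1/(2.6735 + 8.5765) = 0.08889
Lq = P₀·a^2·ρ / (2!(1-ρ)²) = 0.0888889 × 2.80050 × 0.836735 / (2 × 0.0266556) = 3.9071
Wq = Lq/λ = 3.9071/16.4 = 0.2382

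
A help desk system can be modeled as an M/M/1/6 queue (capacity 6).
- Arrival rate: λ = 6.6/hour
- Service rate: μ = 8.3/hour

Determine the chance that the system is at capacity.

ρ = λ/μ = 6.6/8.3 = 0.79518
P₀ = (1-ρ)/(1-ρ^(K+1)) = (1-0.79518)/(1-0.79518^7) = 0.20482/0.79897 = 0.2564
P_K = P₀×ρ^K = 0.25635 × 0.79518^6 = 0.25635 × 0.25281 = 0.06481
Blocking probability = 6.48%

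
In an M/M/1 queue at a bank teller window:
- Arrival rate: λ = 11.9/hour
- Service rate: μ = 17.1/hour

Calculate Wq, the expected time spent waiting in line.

First, compute utilization: ρ = λ/μ = 11.9/17.1 = 0.6959
For M/M/1: Wq = λ/(μ(μ-λ))
Wq = 11.9/(17.1 × (17.1-11.9))
Wq = 11.9/(17.1 × 5.20)
Wq = 0.1338 hours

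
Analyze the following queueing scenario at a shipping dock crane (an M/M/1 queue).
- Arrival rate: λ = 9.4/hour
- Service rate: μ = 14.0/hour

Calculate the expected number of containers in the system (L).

ρ = λ/μ = 9.4/14.0 = 0.6714
For M/M/1: L = λ/(μ-λ)
L = 9.4/(14.0-9.4) = 9.4/4.60
L = 2.0435 containers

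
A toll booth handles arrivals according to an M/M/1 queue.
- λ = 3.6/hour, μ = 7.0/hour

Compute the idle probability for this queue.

ρ = λ/μ = 3.6/7.0 = 0.5143
P(0) = 1 - ρ = 1 - 0.5143 = 0.4857
The server is idle 48.57% of the time.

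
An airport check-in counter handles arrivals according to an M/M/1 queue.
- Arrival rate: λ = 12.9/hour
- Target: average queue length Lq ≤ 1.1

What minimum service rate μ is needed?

For M/M/1: Lq = λ²/(μ(μ-λ))
Need Lq ≤ 1.1, i.e. μ(μ-λ) ≥ λ²/1.1
μ² - 12.9μ - 166.41/1.1 ≥ 0  →  μ² - 12.9μ - 151.28182 ≥ 0
Quadratic formula (positive root): μ = [λ + √(λ² + 4×151.28182)]/2
Discriminant: 166.41 + 4×151.28182 = 771.5373, √771.5373 = 27.7766
μ ≥ (12.9 + 27.7766)/2 = 20.3383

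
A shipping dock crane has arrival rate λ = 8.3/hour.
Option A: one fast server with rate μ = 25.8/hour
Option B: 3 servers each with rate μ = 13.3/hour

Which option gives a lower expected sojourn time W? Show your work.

Option A: single server μ = 25.8 (M/M/1)
  ρ_A = 8.3/25.8 = 0.3217
  W_A = 1/(μ-λ) = 1/(25.8-8.3) = 1/17.50 = 0.05714

Option B: 3 servers μ = 13.3 (M/M/3)
  ρ_B = λ/(cμ) = 8.3/(3×13.3) = 0.2080
  Offered load a = λ/μ = cρ = 8.3/13.3 = 0.6241
  P₀ = [ Σₙ₌₀^2 aⁿ/n! + a^3/(3!(1-ρ)) ]⁻¹
  Σ = a^0/0! + a^1/1! + a^2/2! = 1.0000 + 0.6241 + 0.1947 = 1.8188
  a^3/(3!(1-ρ)) = 0.24304/(6 × 0.79198) = 0.05115
  P₀ = 1/(1.8188 + 0.05115) = 0.5348
  Lq = P₀·a^3·ρ / (3!(1-ρ)²) = 0.53478 × 0.24304 × 0.20802 / (6 × 0.62723) = 0.007184
  Wq_B = Lq/λ = 0.0071842/8.3 = 0.00086557
  W_B = Wq_B + 1/μ = 0.00086557 + 0.075188 = 0.07605

Since W_A = 0.05714 < W_B = 0.07605, Option A (single fast server) has the shorter time in system.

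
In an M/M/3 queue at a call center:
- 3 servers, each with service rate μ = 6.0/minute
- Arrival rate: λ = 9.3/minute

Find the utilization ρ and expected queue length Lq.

Traffic intensity: ρ = λ/(cμ) = 9.3/(3×6.0) = 0.5167
Since ρ = 0.5167 < 1, system is stable.
Offered load a = λ/μ = cρ = 9.3/6.0 = 1.5500
P₀ = [ Σₙ₌₀^2 aⁿ/n! + a^3/(3!(1-ρ)) ]⁻¹
Σ = a^0/0! + a^1/1! + a^2/2! = 1.0000 + 1.5500 + 1.2013 = 3.7513
a^3/(3!(1-ρ)) = 3.7239/(6 × 0.48333) = 1.2841
P₀ = 1/(3.7513 + 1.2841) = 0.1986
Lq = P₀·a^3·ρ / (3!(1-ρ)²) = 0.1986 × 3.7239 × 0.5167 / (6 × 0.2336) = 0.2726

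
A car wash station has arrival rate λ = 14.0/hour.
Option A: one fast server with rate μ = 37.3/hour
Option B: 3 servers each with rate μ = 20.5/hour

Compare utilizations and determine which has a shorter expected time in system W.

Option A: single server μ = 37.3 (M/M/1)
  ρ_A = 14.0/37.3 = 0.3753
  W_A = 1/(μ-λ) = 1/(37.3-14.0) = 1/23.30 = 0.04292

Option B: 3 servers μ = 20.5 (M/M/3)
  ρ_B = λ/(cμ) = 14.0/(3×20.5) = 0.2276
  Offered load a = λ/μ = cρ = 14.0/20.5 = 0.6829
  P₀ = [ Σₙ₌₀^2 aⁿ/n! + a^3/(3!(1-ρ)) ]⁻¹
  Σ = a^0/0! + a^1/1! + a^2/2! = 1.0000 + 0.6829 + 0.2332 = 1.9161
  a^3/(3!(1-ρ)) = 0.3185/(6 × 0.7724) = 0.06873
  P₀ = 1/(1.9161 + 0.06873) = 0.5038
  Lq = P₀·a^3·ρ / (3!(1-ρ)²) = 0.50382 × 0.31851 × 0.22764 / (6 × 0.59654) = 0.01021
  Wq_B = Lq/λ = 0.010206/14.0 = 0.0007290
  W_B = Wq_B + 1/μ = 0.0007290 + 0.04878 = 0.04951

Since W_A = 0.04292 < W_B = 0.04951, Option A (single fast server) has the shorter time in system.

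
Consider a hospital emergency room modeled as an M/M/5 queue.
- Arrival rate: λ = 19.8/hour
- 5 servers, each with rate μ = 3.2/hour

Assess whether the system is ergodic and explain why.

Stability requires ρ = λ/(cμ) < 1
ρ = 19.8/(5 × 3.2) = 19.8/16.00 = 1.2375
Since 1.2375 ≥ 1, the system is UNSTABLE.
Need c > λ/μ = 19.8/3.2 = 6.19.
Minimum servers needed: c = 7.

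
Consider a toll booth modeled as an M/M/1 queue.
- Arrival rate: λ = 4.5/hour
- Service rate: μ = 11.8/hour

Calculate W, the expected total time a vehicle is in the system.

First, compute utilization: ρ = λ/μ = 4.5/11.8 = 0.3814
For M/M/1: W = 1/(μ-λ)
W = 1/(11.8-4.5) = 1/7.30
W = 0.1370 hours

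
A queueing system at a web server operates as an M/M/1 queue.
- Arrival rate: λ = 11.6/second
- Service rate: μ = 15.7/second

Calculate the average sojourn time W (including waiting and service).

First, compute utilization: ρ = λ/μ = 11.6/15.7 = 0.7389
For M/M/1: W = 1/(μ-λ)
W = 1/(15.7-11.6) = 1/4.10
W = 0.2439 seconds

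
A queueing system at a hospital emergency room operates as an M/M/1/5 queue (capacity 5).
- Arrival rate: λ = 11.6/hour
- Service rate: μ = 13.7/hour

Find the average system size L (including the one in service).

ρ = λ/μ = 11.6/13.7 = 0.84672
P₀ = (1-ρ)/(1-ρ^(K+1)) = (1-0.84672)/(1-0.84672^6) = 0.15328/0.63150 = 0.2427
P_K = P₀×ρ^K = 0.2427 × 0.84672^5 = 0.2427 × 0.4352 = 0.1056
L = ρ[1 - (K+1)ρ^K + Kρ^(K+1)] / [(1-ρ)(1-ρ^(K+1))]
L = 0.84672 × (1 - 6×0.43521 + 5×0.36850) / ((1 - 0.84672) × (1 - 0.36850)) = 2.0228 patients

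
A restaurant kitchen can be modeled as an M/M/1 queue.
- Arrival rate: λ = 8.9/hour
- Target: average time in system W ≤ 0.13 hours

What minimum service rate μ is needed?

For M/M/1: W = 1/(μ-λ)
Need W ≤ 0.13, so 1/(μ-λ) ≤ 0.13
μ - λ ≥ 1/0.13 = 7.6923
μ ≥ 8.9 + 7.6923 = 16.5923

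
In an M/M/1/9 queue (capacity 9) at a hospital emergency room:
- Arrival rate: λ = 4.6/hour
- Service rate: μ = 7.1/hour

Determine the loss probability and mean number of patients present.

ρ = λ/μ = 4.6/7.1 = 0.64789
P₀ = (1-ρ)/(1-ρ^(K+1)) = (1-0.64789)/(1-0.64789^10) = 0.35211/0.98697 = 0.3568
P_K = P₀×ρ^K = 0.35676 × 0.64789^9 = 0.35676 × 0.020115 = 0.007176
Blocking probability P_9 = 0.007176 (0.72%)
L = ρ[1 - (K+1)ρ^K + Kρ^(K+1)] / [(1-ρ)(1-ρ^(K+1))]
L = 0.64789 × (1 - 10×0.02011 + 9×0.01303) / ((1 - 0.64789) × (1 - 0.01303)) = 1.7080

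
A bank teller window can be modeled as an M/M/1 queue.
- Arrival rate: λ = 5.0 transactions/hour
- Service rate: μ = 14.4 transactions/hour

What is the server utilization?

Server utilization: ρ = λ/μ
ρ = 5.0/14.4 = 0.3472
The server is busy 34.72% of the time.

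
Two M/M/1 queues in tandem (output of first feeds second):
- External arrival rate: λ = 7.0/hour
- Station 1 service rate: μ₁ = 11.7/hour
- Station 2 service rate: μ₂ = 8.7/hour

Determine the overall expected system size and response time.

By Jackson's theorem, each station behaves as independent M/M/1.
Station 1: ρ₁ = 7.0/11.7 = 0.5983, L₁ = ρ₁/(1-ρ₁) = λ/(μ₁-λ) = 7.0/4.70 = 1.4894
Station 2: ρ₂ = 7.0/8.7 = 0.8046, L₂ = ρ₂/(1-ρ₂) = λ/(μ₂-λ) = 7.0/1.70 = 4.1176
Total: L = L₁ + L₂ = 1.4894 + 4.1176 = 5.6070
W = L/λ = 5.6070/7.0 = 0.8010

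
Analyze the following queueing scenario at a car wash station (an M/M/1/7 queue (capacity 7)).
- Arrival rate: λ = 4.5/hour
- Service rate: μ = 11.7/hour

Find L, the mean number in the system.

ρ = λ/μ = 4.5/11.7 = 0.38462
P₀ = (1-ρ)/(1-ρ^(K+1)) = (1-0.38462)/(1-0.38462^8) = 0.6154/0.9995 = 0.6157
P_K = P₀×ρ^K = 0.61567 × 0.38462^7 = 0.61567 × 0.0012452 = 0.0007666
L = ρ[1 - (K+1)ρ^K + Kρ^(K+1)] / [(1-ρ)(1-ρ^(K+1))]
L = 0.38462 × (1 - 8×0.001245 + 7×0.0004789) / ((1 - 0.38462) × (1 - 0.0004789)) = 0.6212 cars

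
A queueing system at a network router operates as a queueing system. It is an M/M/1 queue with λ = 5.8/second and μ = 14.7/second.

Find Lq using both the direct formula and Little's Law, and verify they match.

Method 1 (direct): Lq = λ²/(μ(μ-λ)) = 33.64/(14.7 × 8.90) = 0.2571

Method 2 (Little's Law):
W = 1/(μ-λ) = 1/8.90 = 0.11236
Wq = W - 1/μ = 0.11236 - 0.068027 = 0.04433
Lq = λWq = 5.8 × 0.04433 = 0.2571 ✔ (matches Method 1)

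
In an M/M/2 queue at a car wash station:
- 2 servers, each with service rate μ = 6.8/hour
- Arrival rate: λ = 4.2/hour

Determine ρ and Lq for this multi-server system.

Traffic intensity: ρ = λ/(cμ) = 4.2/(2×6.8) = 0.3088
Since ρ = 0.3088 < 1, system is stable.
Offered load a = λ/μ = cρ = 4.2/6.8 = 0.6176
P₀ = [ Σₙ₌₀^1 aⁿ/n! + a^2/(2!(1-ρ)) ]⁻¹
Σ = a^0/0! + a^1/1! = 1.0000 + 0.6176 = 1.6176
a^2/(2!(1-ρ)) = 0.3815/(2 × 0.6912) = 0.2760
P₀ = 1/(1.6176 + 0.2760) = 0.5281
Lq = P₀·a^2·ρ / (2!(1-ρ)²) = 0.5281 × 0.3815 × 0.3088 / (2 × 0.4777) = 0.06512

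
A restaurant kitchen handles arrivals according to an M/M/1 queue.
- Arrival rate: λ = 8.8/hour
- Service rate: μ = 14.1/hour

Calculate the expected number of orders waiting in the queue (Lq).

ρ = λ/μ = 8.8/14.1 = 0.6241
For M/M/1: Lq = λ²/(μ(μ-λ))
Lq = 77.44/(14.1 × 5.30)
Lq = 1.0363 orders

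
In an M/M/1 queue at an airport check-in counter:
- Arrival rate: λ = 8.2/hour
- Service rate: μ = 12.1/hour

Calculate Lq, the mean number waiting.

ρ = λ/μ = 8.2/12.1 = 0.6777
For M/M/1: Lq = λ²/(μ(μ-λ))
Lq = 67.24/(12.1 × 3.90)
Lq = 1.4249 passengers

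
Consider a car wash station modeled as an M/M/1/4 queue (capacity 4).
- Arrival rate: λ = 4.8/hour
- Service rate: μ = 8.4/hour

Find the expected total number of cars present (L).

ρ = λ/μ = 4.8/8.4 = 0.57143
P₀ = (1-ρ)/(1-ρ^(K+1)) = (1-0.57143)/(1-0.57143^5) = 0.4286/0.9391 = 0.4564
P_K = P₀×ρ^K = 0.45638 × 0.57143^4 = 0.45638 × 0.10662 = 0.04866
L = ρ[1 - (K+1)ρ^K + Kρ^(K+1)] / [(1-ρ)(1-ρ^(K+1))]
L = 0.57143 × (1 - 5×0.106623 + 4×0.0609278) / ((1 - 0.57143) × (1 - 0.0609278)) = 1.0089 cars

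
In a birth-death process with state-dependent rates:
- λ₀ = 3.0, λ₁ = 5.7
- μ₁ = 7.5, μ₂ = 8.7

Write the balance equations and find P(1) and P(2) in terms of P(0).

Balance equations:
State 0: λ₀P₀ = μ₁P₁ → P₁ = (λ₀/μ₁)P₀ = (3.0/7.5)P₀ = 0.4000P₀
State 1: P₂ = (λ₀λ₁)/(μ₁μ₂)P₀ = (3.0×5.7)/(7.5×8.7)P₀ = 0.2621P₀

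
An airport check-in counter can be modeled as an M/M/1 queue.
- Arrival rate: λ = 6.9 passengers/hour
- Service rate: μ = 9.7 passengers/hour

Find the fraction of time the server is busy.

Server utilization: ρ = λ/μ
ρ = 6.9/9.7 = 0.7113
The server is busy 71.13% of the time.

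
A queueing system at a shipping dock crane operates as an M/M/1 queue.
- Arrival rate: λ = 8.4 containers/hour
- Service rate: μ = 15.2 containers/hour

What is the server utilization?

Server utilization: ρ = λ/μ
ρ = 8.4/15.2 = 0.5526
The server is busy 55.26% of the time.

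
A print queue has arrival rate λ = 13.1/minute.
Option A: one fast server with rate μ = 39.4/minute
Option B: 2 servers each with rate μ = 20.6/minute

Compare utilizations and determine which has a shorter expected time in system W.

Option A: single server μ = 39.4 (M/M/1)
  ρ_A = 13.1/39.4 = 0.3325
  W_A = 1/(μ-λ) = 1/(39.4-13.1) = 1/26.30 = 0.03802

Option B: 2 servers μ = 20.6 (M/M/2)
  ρ_B = λ/(cμ) = 13.1/(2×20.6) = 0.3180
  Offered load a = λ/μ = cρ = 13.1/20.6 = 0.6359
  P₀ = [ Σₙ₌₀^1 aⁿ/n! + a^2/(2!(1-ρ)) ]⁻¹
  Σ = a^0/0! + a^1/1! = 1.0000 + 0.6359 = 1.6359
  a^2/(2!(1-ρ)) = 0.4044/(2 × 0.6820) = 0.2965
  P₀ = 1/(1.6359 + 0.2965) = 0.5175
  Lq = P₀·a^2·ρ / (2!(1-ρ)²) = 0.51750 × 0.40440 × 0.31796 / (2 × 0.46518) = 0.07152
  Wq_B = Lq/λ = 0.07152/13.1 = 0.005460
  W_B = Wq_B + 1/μ = 0.005460 + 0.04854 = 0.05400

Since W_A = 0.03802 < W_B = 0.05400, Option A (single fast server) has the shorter time in system.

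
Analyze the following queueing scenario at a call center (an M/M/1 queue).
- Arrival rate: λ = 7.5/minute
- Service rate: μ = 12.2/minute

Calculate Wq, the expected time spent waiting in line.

First, compute utilization: ρ = λ/μ = 7.5/12.2 = 0.6148
For M/M/1: Wq = λ/(μ(μ-λ))
Wq = 7.5/(12.2 × (12.2-7.5))
Wq = 7.5/(12.2 × 4.70)
Wq = 0.1308 minutes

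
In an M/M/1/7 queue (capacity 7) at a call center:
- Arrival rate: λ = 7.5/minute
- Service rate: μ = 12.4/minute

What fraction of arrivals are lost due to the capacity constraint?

ρ = λ/μ = 7.5/12.4 = 0.60484
P₀ = (1-ρ)/(1-ρ^(K+1)) = (1-0.60484)/(1-0.60484^8) = 0.3952/0.9821 = 0.4024
P_K = P₀×ρ^K = 0.4024 × 0.60484^7 = 0.4024 × 0.02961 = 0.01192
Blocking probability = 1.19%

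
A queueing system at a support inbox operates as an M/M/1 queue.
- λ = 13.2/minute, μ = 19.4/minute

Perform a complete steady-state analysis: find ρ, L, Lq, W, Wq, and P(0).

Step 1: ρ = λ/μ = 13.2/19.4 = 0.6804
Step 2: L = λ/(μ-λ) = 13.2/6.20 = 2.1290
Step 3: Lq = λ²/(μ(μ-λ)) = 174.24/(19.4×6.20) = 1.4486
Step 4: W = 1/(μ-λ) = 1/6.20 = 0.16129
Step 5: Wq = λ/(μ(μ-λ)) = 13.2/(19.4×6.20) = 0.1097
Step 6: P(0) = 1-ρ = 0.3196
Verify: L = λW = 13.2×0.16129 = 2.1290 ✔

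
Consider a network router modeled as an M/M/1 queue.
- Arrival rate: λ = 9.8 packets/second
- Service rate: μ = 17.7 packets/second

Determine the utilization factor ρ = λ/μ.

Server utilization: ρ = λ/μ
ρ = 9.8/17.7 = 0.5537
The server is busy 55.37% of the time.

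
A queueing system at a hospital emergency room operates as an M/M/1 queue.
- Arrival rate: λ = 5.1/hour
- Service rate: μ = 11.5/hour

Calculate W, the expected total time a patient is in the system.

First, compute utilization: ρ = λ/μ = 5.1/11.5 = 0.4435
For M/M/1: W = 1/(μ-λ)
W = 1/(11.5-5.1) = 1/6.40
W = 0.1562 hours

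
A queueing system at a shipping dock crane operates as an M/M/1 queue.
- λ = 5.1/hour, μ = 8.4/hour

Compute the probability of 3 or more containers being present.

ρ = λ/μ = 5.1/8.4 = 0.6071
P(N ≥ n) = ρⁿ
P(N ≥ 3) = 0.6071^3
P(N ≥ 3) = 0.2238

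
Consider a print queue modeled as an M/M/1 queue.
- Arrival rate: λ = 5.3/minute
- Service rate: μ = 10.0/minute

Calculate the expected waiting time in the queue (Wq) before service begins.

First, compute utilization: ρ = λ/μ = 5.3/10.0 = 0.5300
For M/M/1: Wq = λ/(μ(μ-λ))
Wq = 5.3/(10.0 × (10.0-5.3))
Wq = 5.3/(10.0 × 4.70)
Wq = 0.1128 minutes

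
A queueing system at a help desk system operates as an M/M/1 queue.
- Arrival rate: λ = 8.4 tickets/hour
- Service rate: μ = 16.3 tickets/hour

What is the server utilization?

Server utilization: ρ = λ/μ
ρ = 8.4/16.3 = 0.5153
The server is busy 51.53% of the time.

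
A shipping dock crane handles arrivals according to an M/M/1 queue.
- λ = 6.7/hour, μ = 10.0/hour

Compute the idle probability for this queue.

ρ = λ/μ = 6.7/10.0 = 0.6700
P(0) = 1 - ρ = 1 - 0.6700 = 0.3300
The server is idle 33.00% of the time.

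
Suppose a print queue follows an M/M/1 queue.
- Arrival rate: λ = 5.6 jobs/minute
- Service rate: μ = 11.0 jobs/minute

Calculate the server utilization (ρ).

Server utilization: ρ = λ/μ
ρ = 5.6/11.0 = 0.5091
The server is busy 50.91% of the time.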